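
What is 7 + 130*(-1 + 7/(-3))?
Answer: -1279/3 ≈ -426.33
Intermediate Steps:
7 + 130*(-1 + 7/(-3)) = 7 + 130*(-1 + 7*(-⅓)) = 7 + 130*(-1 - 7/3) = 7 + 130*(-10/3) = 7 - 1300/3 = -1279/3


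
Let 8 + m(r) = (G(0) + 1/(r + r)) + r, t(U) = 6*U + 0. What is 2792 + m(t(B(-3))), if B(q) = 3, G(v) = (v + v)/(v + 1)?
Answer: 100873/36 ≈ 2802.0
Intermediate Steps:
G(v) = 2*v/(1 + v) (G(v) = (2*v)/(1 + v) = 2*v/(1 + v))
t(U) = 6*U
m(r) = -8 + r + 1/(2*r) (m(r) = -8 + ((2*0/(1 + 0) + 1/(r + r)) + r) = -8 + ((2*0/1 + 1/(2*r)) + r) = -8 + ((2*0*1 + 1/(2*r)) + r) = -8 + ((0 + 1/(2*r)) + r) = -8 + (1/(2*r) + r) = -8 + (r + 1/(2*r)) = -8 + r + 1/(2*r))
2792 + m(t(B(-3))) = 2792 + (-8 + 6*3 + 1/(2*((6*3)))) = 2792 + (-8 + 18 + (½)/18) = 2792 + (-8 + 18 + (½)*(1/18)) = 2792 + (-8 + 18 + 1/36) = 2792 + 361/36 = 100873/36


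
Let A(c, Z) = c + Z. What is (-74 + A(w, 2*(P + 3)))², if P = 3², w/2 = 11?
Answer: 784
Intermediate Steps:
w = 22 (w = 2*11 = 22)
P = 9
A(c, Z) = Z + c
(-74 + A(w, 2*(P + 3)))² = (-74 + (2*(9 + 3) + 22))² = (-74 + (2*12 + 22))² = (-74 + (24 + 22))² = (-74 + 46)² = (-28)² = 784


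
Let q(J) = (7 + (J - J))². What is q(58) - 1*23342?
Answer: -23293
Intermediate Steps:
q(J) = 49 (q(J) = (7 + 0)² = 7² = 49)
q(58) - 1*23342 = 49 - 1*23342 = 49 - 23342 = -23293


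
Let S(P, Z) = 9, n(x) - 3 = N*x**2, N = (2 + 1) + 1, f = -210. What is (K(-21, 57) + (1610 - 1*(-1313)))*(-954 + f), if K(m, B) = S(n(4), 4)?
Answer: -3412848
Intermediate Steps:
N = 4 (N = 3 + 1 = 4)
n(x) = 3 + 4*x**2
K(m, B) = 9
(K(-21, 57) + (1610 - 1*(-1313)))*(-954 + f) = (9 + (1610 - 1*(-1313)))*(-954 - 210) = (9 + (1610 + 1313))*(-1164) = (9 + 2923)*(-1164) = 2932*(-1164) = -3412848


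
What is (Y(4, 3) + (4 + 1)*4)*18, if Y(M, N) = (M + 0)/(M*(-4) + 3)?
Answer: 4608/13 ≈ 354.46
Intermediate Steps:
Y(M, N) = M/(3 - 4*M) (Y(M, N) = M/(-4*M + 3) = M/(3 - 4*M))
(Y(4, 3) + (4 + 1)*4)*18 = (-1*4/(-3 + 4*4) + (4 + 1)*4)*18 = (-1*4/(-3 + 16) + 5*4)*18 = (-1*4/13 + 20)*18 = (-1*4*1/13 + 20)*18 = (-4/13 + 20)*18 = (256/13)*18 = 4608/13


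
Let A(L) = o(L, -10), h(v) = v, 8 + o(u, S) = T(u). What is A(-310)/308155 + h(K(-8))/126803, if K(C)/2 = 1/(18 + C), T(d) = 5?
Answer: -318778/39074978465 ≈ -8.1581e-6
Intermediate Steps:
o(u, S) = -3 (o(u, S) = -8 + 5 = -3)
K(C) = 2/(18 + C)
A(L) = -3
A(-310)/308155 + h(K(-8))/126803 = -3/308155 + (2/(18 - 8))/126803 = -3*1/308155 + (2/10)*(1/126803) = -3/308155 + (2*(1/10))*(1/126803) = -3/308155 + (1/5)*(1/126803) = -3/308155 + 1/634015 = -318778/39074978465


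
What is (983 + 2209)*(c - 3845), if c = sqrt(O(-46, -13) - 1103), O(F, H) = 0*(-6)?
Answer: -12273240 + 3192*I*sqrt(1103) ≈ -1.2273e+7 + 1.0601e+5*I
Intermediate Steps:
O(F, H) = 0
c = I*sqrt(1103) (c = sqrt(0 - 1103) = sqrt(-1103) = I*sqrt(1103) ≈ 33.211*I)
(983 + 2209)*(c - 3845) = (983 + 2209)*(I*sqrt(1103) - 3845) = 3192*(-3845 + I*sqrt(1103)) = -12273240 + 3192*I*sqrt(1103)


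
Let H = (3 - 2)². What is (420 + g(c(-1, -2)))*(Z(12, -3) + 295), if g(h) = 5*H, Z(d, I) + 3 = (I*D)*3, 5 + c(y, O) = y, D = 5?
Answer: 104975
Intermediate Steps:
c(y, O) = -5 + y
H = 1 (H = 1² = 1)
Z(d, I) = -3 + 15*I (Z(d, I) = -3 + (I*5)*3 = -3 + (5*I)*3 = -3 + 15*I)
g(h) = 5 (g(h) = 5*1 = 5)
(420 + g(c(-1, -2)))*(Z(12, -3) + 295) = (420 + 5)*((-3 + 15*(-3)) + 295) = 425*((-3 - 45) + 295) = 425*(-48 + 295) = 425*247 = 104975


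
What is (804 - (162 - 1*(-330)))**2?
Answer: 97344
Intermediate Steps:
(804 - (162 - 1*(-330)))**2 = (804 - (162 + 330))**2 = (804 - 1*492)**2 = (804 - 492)**2 = 312**2 = 97344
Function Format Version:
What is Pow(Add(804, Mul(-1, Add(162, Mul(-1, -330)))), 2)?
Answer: 97344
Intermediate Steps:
Pow(Add(804, Mul(-1, Add(162, Mul(-1, -330)))), 2) = Pow(Add(804, Mul(-1, Add(162, 330))), 2) = Pow(Add(804, Mul(-1, 492)), 2) = Pow(Add(804, -492), 2) = Pow(312, 2) = 97344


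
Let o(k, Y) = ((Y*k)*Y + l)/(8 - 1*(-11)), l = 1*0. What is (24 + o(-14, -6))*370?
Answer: -17760/19 ≈ -934.74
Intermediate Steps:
l = 0
o(k, Y) = k*Y²/19 (o(k, Y) = ((Y*k)*Y + 0)/(8 - 1*(-11)) = (k*Y² + 0)/(8 + 11) = (k*Y²)/19 = (k*Y²)*(1/19) = k*Y²/19)
(24 + o(-14, -6))*370 = (24 + (1/19)*(-14)*(-6)²)*370 = (24 + (1/19)*(-14)*36)*370 = (24 - 504/19)*370 = -48/19*370 = -17760/19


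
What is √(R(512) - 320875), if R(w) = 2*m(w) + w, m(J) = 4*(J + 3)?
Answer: I*√316243 ≈ 562.35*I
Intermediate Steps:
m(J) = 12 + 4*J (m(J) = 4*(3 + J) = 12 + 4*J)
R(w) = 24 + 9*w (R(w) = 2*(12 + 4*w) + w = (24 + 8*w) + w = 24 + 9*w)
√(R(512) - 320875) = √((24 + 9*512) - 320875) = √((24 + 4608) - 320875) = √(4632 - 320875) = √(-316243) = I*√316243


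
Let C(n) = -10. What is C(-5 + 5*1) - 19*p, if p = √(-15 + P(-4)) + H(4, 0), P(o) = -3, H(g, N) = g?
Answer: -86 - 57*I*√2 ≈ -86.0 - 80.61*I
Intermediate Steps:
p = 4 + 3*I*√2 (p = √(-15 - 3) + 4 = √(-18) + 4 = 3*I*√2 + 4 = 4 + 3*I*√2 ≈ 4.0 + 4.2426*I)
C(-5 + 5*1) - 19*p = -10 - 19*(4 + 3*I*√2) = -10 + (-76 - 57*I*√2) = -86 - 57*I*√2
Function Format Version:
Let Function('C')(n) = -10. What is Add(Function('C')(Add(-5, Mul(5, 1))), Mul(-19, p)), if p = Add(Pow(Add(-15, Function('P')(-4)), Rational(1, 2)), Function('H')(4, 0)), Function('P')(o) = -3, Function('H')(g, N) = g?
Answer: Add(-86, Mul(-57, I, Pow(2, Rational(1, 2)))) ≈ Add(-86.000, Mul(-80.610, I))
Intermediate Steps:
p = Add(4, Mul(3, I, Pow(2, Rational(1, 2)))) (p = Add(Pow(Add(-15, -3), Rational(1, 2)), 4) = Add(Pow(-18, Rational(1, 2)), 4) = Add(Mul(3, I, Pow(2, Rational(1, 2))), 4) = Add(4, Mul(3, I, Pow(2, Rational(1, 2)))) ≈ Add(4.0000, Mul(4.2426, I)))
Add(Function('C')(Add(-5, Mul(5, 1))), Mul(-19, p)) = Add(-10, Mul(-19, Add(4, Mul(3, I, Pow(2, Rational(1, 2)))))) = Add(-10, Add(-76, Mul(-57, I, Pow(2, Rational(1, 2))))) = Add(-86, Mul(-57, I, Pow(2, Rational(1, 2))))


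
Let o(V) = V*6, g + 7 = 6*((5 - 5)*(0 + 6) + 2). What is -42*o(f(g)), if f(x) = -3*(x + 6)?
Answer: 8316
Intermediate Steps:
g = 5 (g = -7 + 6*((5 - 5)*(0 + 6) + 2) = -7 + 6*(0*6 + 2) = -7 + 6*(0 + 2) = -7 + 6*2 = -7 + 12 = 5)
f(x) = -18 - 3*x (f(x) = -3*(6 + x) = -18 - 3*x)
o(V) = 6*V
-42*o(f(g)) = -252*(-18 - 3*5) = -252*(-18 - 15) = -252*(-33) = -42*(-198) = 8316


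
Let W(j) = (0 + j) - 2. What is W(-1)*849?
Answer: -2547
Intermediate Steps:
W(j) = -2 + j (W(j) = j - 2 = -2 + j)
W(-1)*849 = (-2 - 1)*849 = -3*849 = -2547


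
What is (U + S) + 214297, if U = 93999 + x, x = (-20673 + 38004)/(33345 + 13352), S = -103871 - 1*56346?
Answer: 6914862394/46697 ≈ 1.4808e+5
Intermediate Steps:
S = -160217 (S = -103871 - 56346 = -160217)
x = 17331/46697 ≈ 0.37114
U = 4389488634/46697 (U = 93999 + 17331/46697 = 4389488634/46697 ≈ 93999.)
(U + S) + 214297 = (4389488634/46697 - 160217) + 214297 = -3092164615/46697 + 214297 = 6914862394/46697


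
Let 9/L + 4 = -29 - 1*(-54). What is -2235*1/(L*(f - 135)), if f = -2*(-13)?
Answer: 5215/109 ≈ 47.844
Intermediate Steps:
f = 26
L = 3/7 (L = 9/(-4 + (-29 - 1*(-54))) = 9/(-4 + (-29 + 54)) = 9/(-4 + 25) = 9/21 = 9*(1/21) = 3/7 ≈ 0.42857)
-2235*1/(L*(f - 135)) = -2235*7/(3*(26 - 135)) = -2235/((-109*3/7)) = -2235/(-327/7) = -2235*(-7/327) = 5215/109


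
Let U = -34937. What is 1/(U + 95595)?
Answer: 1/60658 ≈ 1.6486e-5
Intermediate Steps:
1/(U + 95595) = 1/(-34937 + 95595) = 1/60658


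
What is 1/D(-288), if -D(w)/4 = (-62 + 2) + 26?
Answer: 1/136 ≈ 0.0073529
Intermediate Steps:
D(w) = 136 (D(w) = -4*((-62 + 2) + 26) = -4*(-60 + 26) = -4*(-34) = 136)
1/D(-288) = 1/136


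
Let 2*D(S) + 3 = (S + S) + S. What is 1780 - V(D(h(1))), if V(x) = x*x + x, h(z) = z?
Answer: 1780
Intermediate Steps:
D(S) = -3/2 + 3*S/2 (D(S) = -3/2 + ((S + S) + S)/2 = -3/2 + (2*S + S)/2 = -3/2 + (3*S)/2 = -3/2 + 3*S/2)
V(x) = x + x**2 (V(x) = x**2 + x = x + x**2)
1780 - V(D(h(1))) = 1780 - (-3/2 + (3/2)*1)*(1 + (-3/2 + (3/2)*1)) = 1780 - (-3/2 + 3/2)*(1 + (-3/2 + 3/2)) = 1780 - 0*(1 + 0) = 1780 - 0 = 1780 - 1*0 = 1780 + 0 = 1780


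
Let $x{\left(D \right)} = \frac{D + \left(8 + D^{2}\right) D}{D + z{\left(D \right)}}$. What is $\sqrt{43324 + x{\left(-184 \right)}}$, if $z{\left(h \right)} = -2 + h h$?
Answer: $\frac{2 \sqrt{723450714}}{259} \approx 207.7$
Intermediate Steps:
$z{\left(h \right)} = -2 + h^{2}$
$x{\left(D \right)} = \frac{D + D \left(8 + D^{2}\right)}{-2 + D + D^{2}}$ ($x{\left(D \right)} = \frac{D + \left(8 + D^{2}\right) D}{D + \left(-2 + D^{2}\right)} = \frac{D + D \left(8 + D^{2}\right)}{-2 + D + D^{2}}$)
$\sqrt{43324 + x{\left(-184 \right)}} = \sqrt{43324 - \frac{184 \left(9 + \left(-184\right)^{2}\right)}{-2 - 184 + \left(-184\right)^{2}}} = \sqrt{43324 - \frac{184 \left(9 + 33856\right)}{-2 - 184 + 33856}} = \sqrt{43324 - 184 \cdot \frac{1}{33670} \cdot 33865} = \sqrt{43324 - \frac{92}{16835} \cdot 33865} = \sqrt{43324 - \frac{47932}{259}} = \sqrt{\frac{11172984}{259}} = \frac{2 \sqrt{723450714}}{259}$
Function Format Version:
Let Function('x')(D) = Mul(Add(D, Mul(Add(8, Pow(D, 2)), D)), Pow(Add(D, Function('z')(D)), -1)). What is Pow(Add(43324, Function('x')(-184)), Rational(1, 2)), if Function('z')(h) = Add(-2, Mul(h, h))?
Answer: Mul(Rational(2, 259), Pow(723450714, Rational(1, 2))) ≈ 207.70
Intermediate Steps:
Function('z')(h) = Add(-2, Pow(h, 2))
Function('x')(D) = Mul(Pow(Add(-2, D, Pow(D, 2)), -1), Add(D, Mul(D, Add(8, Pow(D, 2))))) (Function('x')(D) = Mul(Add(D, Mul(Add(8, Pow(D, 2)), D)), Pow(Add(D, Add(-2, Pow(D, 2))), -1)) = Mul(Add(D, Mul(D, Add(8, Pow(D, 2)))), Pow(Add(-2, D, Pow(D, 2)), -1)) = Mul(Pow(Add(-2, D, Pow(D, 2)), -1), Add(D, Mul(D, Add(8, Pow(D, 2))))))
Pow(Add(43324, Function('x')(-184)), Rational(1, 2)) = Pow(Add(43324, Mul(-184, Pow(Add(-2, -184, Pow(-184, 2)), -1), Add(9, Pow(-184, 2)))), Rational(1, 2)) = Pow(Add(43324, Mul(-184, Pow(Add(-2, -184, 33856), -1), Add(9, 33856))), Rational(1, 2)) = Pow(Add(43324, Mul(-184, Pow(33670, -1), 33865)), Rational(1, 2)) = Pow(Add(43324, Mul(-184, Rational(1, 33670), 33865)), Rational(1, 2)) = Pow(Add(43324, Rational(-47932, 259)), Rational(1, 2)) = Pow(Rational(11172984, 259), Rational(1, 2)) = Mul(Rational(2, 259), Pow(723450714, Rational(1, 2)))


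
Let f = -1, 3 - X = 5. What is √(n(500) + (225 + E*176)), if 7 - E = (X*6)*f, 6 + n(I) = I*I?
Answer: √249339 ≈ 499.34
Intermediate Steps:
X = -2 (X = 3 - 1*5 = 3 - 5 = -2)
n(I) = -6 + I² (n(I) = -6 + I*I = -6 + I²)
E = -5 (E = 7 - (-2*6)*(-1) = 7 - (-12)*(-1) = 7 - 1*12 = 7 - 12 = -5)
√(n(500) + (225 + E*176)) = √((-6 + 500²) + (225 - 5*176)) = √((-6 + 250000) + (225 - 880)) = √(249994 - 655) = √249339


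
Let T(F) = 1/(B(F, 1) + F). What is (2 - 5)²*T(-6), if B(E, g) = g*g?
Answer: -9/5 ≈ -1.8000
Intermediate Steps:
B(E, g) = g²
T(F) = 1/(1 + F) (T(F) = 1/(1² + F) = 1/(1 + F))
(2 - 5)²*T(-6) = (2 - 5)²/(1 - 6) = (-3)²/(-5) = 9*(-⅕) = -9/5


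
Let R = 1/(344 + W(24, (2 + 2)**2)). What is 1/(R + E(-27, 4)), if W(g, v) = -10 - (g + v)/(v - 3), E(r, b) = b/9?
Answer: 4302/1925 ≈ 2.2348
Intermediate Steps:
E(r, b) = b/9 (E(r, b) = b*(1/9) = b/9)
W(g, v) = -10 - (g + v)/(-3 + v)
R = 13/4302 (R = 1/(344 + (30 - 1*24 - 11*(2 + 2)**2)/(-3 + (2 + 2)**2)) = 1/(344 + (30 - 24 - 11*4**2)/(-3 + 4**2)) = 1/(344 + (30 - 24 - 11*16)/(-3 + 16)) = 1/(344 + (30 - 24 - 176)/13) = 1/(344 + (1/13)*(-170)) = 1/(344 - 170/13) = 1/(4302/13) = 13/4302 ≈ 0.0030219)
1/(R + E(-27, 4)) = 1/(13/4302 + (1/9)*4) = 1/(13/4302 + 4/9) = 1/(1925/4302) = 4302/1925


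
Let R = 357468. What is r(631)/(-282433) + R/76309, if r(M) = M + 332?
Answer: 100887274077/21552179797 ≈ 4.6811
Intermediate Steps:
r(M) = 332 + M
r(631)/(-282433) + R/76309 = (332 + 631)/(-282433) + 357468/76309 = 963*(-1/282433) + 357468*(1/76309) = -963/282433 + 357468/76309 = 100887274077/21552179797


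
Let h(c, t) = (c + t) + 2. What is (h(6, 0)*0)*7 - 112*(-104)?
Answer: 11648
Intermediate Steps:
h(c, t) = 2 + c + t
(h(6, 0)*0)*7 - 112*(-104) = ((2 + 6 + 0)*0)*7 - 112*(-104) = (8*0)*7 + 11648 = 0*7 + 11648 = 0 + 11648 = 11648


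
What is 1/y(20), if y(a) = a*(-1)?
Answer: -1/20 ≈ -0.050000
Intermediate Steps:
y(a) = -a
1/y(20) = 1/(-1*20) = 1/(-20) = -1/20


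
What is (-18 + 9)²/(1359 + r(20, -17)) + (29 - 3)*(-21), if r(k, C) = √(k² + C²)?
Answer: -1007910753/1846192 - 81*√689/1846192 ≈ -545.94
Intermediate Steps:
r(k, C) = √(C² + k²)
(-18 + 9)²/(1359 + r(20, -17)) + (29 - 3)*(-21) = (-18 + 9)²/(1359 + √((-17)² + 20²)) + (29 - 3)*(-21) = (-9)²/(1359 + √(289 + 400)) + 26*(-21) = 81/(1359 + √689) - 546 = -546 + 81/(1359 + √689)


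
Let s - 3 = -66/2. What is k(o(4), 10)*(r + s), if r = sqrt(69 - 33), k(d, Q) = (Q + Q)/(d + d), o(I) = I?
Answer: -60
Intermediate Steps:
s = -30 (s = 3 - 66/2 = 3 - 66*1/2 = 3 - 33 = -30)
k(d, Q) = Q/d (k(d, Q) = (2*Q)/((2*d)) = (2*Q)*(1/(2*d)) = Q/d)
r = 6 (r = sqrt(36) = 6)
k(o(4), 10)*(r + s) = (10/4)*(6 - 30) = (10*(1/4))*(-24) = (5/2)*(-24) = -60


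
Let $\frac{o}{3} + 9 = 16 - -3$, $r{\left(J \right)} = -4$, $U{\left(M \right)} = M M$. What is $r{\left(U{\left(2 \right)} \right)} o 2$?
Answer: $-240$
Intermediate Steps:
$U{\left(M \right)} = M^{2}$
$o = 30$ ($o = -27 + 3 \left(16 - -3\right) = -27 + 3 \left(16 + 3\right) = -27 + 3 \cdot 19 = -27 + 57 = 30$)
$r{\left(U{\left(2 \right)} \right)} o 2 = \left(-4\right) 30 \cdot 2 = \left(-120\right) 2 = -240$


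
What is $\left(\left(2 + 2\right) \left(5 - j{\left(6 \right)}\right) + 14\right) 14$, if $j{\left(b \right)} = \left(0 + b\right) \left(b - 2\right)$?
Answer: $-868$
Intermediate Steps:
$j{\left(b \right)} = b \left(-2 + b\right)$
$\left(\left(2 + 2\right) \left(5 - j{\left(6 \right)}\right) + 14\right) 14 = \left(\left(2 + 2\right) \left(5 - 6 \left(-2 + 6\right)\right) + 14\right) 14 = \left(4 \left(5 - 6 \cdot 4\right) + 14\right) 14 = \left(4 \left(5 - 24\right) + 14\right) 14 = \left(4 \left(-19\right) + 14\right) 14 = \left(-76 + 14\right) 14 = \left(-62\right) 14 = -868$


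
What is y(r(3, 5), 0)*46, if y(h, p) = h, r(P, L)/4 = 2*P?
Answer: 1104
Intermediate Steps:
r(P, L) = 8*P (r(P, L) = 4*(2*P) = 8*P)
y(r(3, 5), 0)*46 = (8*3)*46 = 24*46 = 1104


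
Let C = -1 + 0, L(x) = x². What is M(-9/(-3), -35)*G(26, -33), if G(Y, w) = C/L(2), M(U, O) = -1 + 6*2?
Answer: -11/4 ≈ -2.7500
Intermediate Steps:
C = -1
M(U, O) = 11 (M(U, O) = -1 + 12 = 11)
G(Y, w) = -¼ (G(Y, w) = -1/(2²) = -1/4 = -1*¼ = -¼)
M(-9/(-3), -35)*G(26, -33) = 11*(-¼) = -11/4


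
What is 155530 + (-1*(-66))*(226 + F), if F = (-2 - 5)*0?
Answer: 170446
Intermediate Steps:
F = 0 (F = -7*0 = 0)
155530 + (-1*(-66))*(226 + F) = 155530 + (-1*(-66))*(226 + 0) = 155530 + 66*226 = 155530 + 14916 = 170446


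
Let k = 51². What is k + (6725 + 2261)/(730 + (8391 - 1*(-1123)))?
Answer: 13326815/5122 ≈ 2601.9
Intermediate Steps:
k = 2601
k + (6725 + 2261)/(730 + (8391 - 1*(-1123))) = 2601 + (6725 + 2261)/(730 + (8391 - 1*(-1123))) = 2601 + 8986/(730 + (8391 + 1123)) = 2601 + 8986/(730 + 9514) = 2601 + 8986/10244 = 2601 + 8986*(1/10244) = 2601 + 4493/5122 = 13326815/5122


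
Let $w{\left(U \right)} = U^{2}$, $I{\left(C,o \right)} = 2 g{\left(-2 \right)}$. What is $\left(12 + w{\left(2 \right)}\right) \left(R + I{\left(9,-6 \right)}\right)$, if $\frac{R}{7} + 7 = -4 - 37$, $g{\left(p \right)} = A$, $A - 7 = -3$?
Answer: $-5248$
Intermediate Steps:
$A = 4$ ($A = 7 - 3 = 4$)
$g{\left(p \right)} = 4$
$I{\left(C,o \right)} = 8$ ($I{\left(C,o \right)} = 2 \cdot 4 = 8$)
$R = -336$ ($R = -49 + 7 \left(-4 - 37\right) = -49 + 7 \left(-41\right) = -49 - 287 = -336$)
$\left(12 + w{\left(2 \right)}\right) \left(R + I{\left(9,-6 \right)}\right) = \left(12 + 2^{2}\right) \left(-336 + 8\right) = \left(12 + 4\right) \left(-328\right) = 16 \left(-328\right) = -5248$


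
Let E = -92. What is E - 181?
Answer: -273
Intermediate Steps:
E - 181 = -92 - 181 = -273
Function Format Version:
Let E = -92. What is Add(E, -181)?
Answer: -273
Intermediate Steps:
Add(E, -181) = Add(-92, -181) = -273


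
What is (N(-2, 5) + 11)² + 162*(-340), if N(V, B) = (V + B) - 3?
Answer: -54959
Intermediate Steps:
N(V, B) = -3 + B + V (N(V, B) = (B + V) - 3 = -3 + B + V)
(N(-2, 5) + 11)² + 162*(-340) = ((-3 + 5 - 2) + 11)² + 162*(-340) = (0 + 11)² - 55080 = 11² - 55080 = 121 - 55080 = -54959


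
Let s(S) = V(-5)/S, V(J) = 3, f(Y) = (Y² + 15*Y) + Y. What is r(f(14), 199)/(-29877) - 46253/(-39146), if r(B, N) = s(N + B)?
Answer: 539002223/456181954 ≈ 1.1816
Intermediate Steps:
f(Y) = Y² + 16*Y
s(S) = 3/S
r(B, N) = 3/(B + N) (r(B, N) = 3/(N + B) = 3/(B + N))
r(f(14), 199)/(-29877) - 46253/(-39146) = (3/(14*(16 + 14) + 199))/(-29877) - 46253/(-39146) = (3/(14*30 + 199))*(-1/29877) - 46253*(-1/39146) = (3/(420 + 199))*(-1/29877) + 2011/1702 = (3/619)*(-1/29877) + 2011/1702 = -1/6164621 + 2011/1702 = 539002223/456181954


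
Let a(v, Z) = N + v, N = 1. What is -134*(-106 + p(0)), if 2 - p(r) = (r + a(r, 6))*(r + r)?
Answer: 13936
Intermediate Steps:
a(v, Z) = 1 + v
p(r) = 2 - 2*r*(1 + 2*r) (p(r) = 2 - (r + (1 + r))*(r + r) = 2 - (1 + 2*r)*2*r = 2 - 2*r*(1 + 2*r))
-134*(-106 + p(0)) = -134*(-106 + (2 - 4*0**2 - 2*0)) = -134*(-106 + (2 - 4*0 + 0)) = -134*(-106 + (2 + 0 + 0)) = -134*(-106 + 2) = -134*(-104) = 13936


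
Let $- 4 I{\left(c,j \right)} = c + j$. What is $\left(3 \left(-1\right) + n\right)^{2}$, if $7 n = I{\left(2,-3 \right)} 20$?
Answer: $\frac{256}{49} \approx 5.2245$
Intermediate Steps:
$I{\left(c,j \right)} = - \frac{c}{4} - \frac{j}{4}$ ($I{\left(c,j \right)} = - \frac{c + j}{4} = - \frac{c}{4} - \frac{j}{4}$)
$n = \frac{5}{7}$ ($n = \frac{\left(\left(- \frac{1}{4}\right) 2 - - \frac{3}{4}\right) 20}{7} = \frac{\left(- \frac{1}{2} + \frac{3}{4}\right) 20}{7} = \frac{\frac{1}{4} \cdot 20}{7} = \frac{1}{7} \cdot 5 = \frac{5}{7} \approx 0.71429$)
$\left(3 \left(-1\right) + n\right)^{2} = \left(3 \left(-1\right) + \frac{5}{7}\right)^{2} = \left(-3 + \frac{5}{7}\right)^{2} = \left(- \frac{16}{7}\right)^{2} = \frac{256}{49}$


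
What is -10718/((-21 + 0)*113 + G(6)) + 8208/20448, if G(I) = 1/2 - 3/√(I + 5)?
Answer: 172993905463/35168463938 - 128616*√11/247665239 ≈ 4.9173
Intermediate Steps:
G(I) = ½ - 3/√(5 + I) (G(I) = 1*(½) - 3/√(5 + I) = ½ - 3/√(5 + I))
-10718/((-21 + 0)*113 + G(6)) + 8208/20448 = -10718/((-21 + 0)*113 + (½ - 3/√(5 + 6))) + 8208/20448 = -10718/(-21*113 + (½ - 3*√11/11)) + 8208*(1/20448) = -10718/(-2373 + (½ - 3*√11/11)) + 57/142 = -10718/(-4745/2 - 3*√11/11) + 57/142 = 57/142 - 10718/(-4745/2 - 3*√11/11)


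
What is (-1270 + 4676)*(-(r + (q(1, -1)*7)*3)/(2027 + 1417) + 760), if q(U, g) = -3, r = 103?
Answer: 2228716100/861 ≈ 2.5885e+6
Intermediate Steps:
(-1270 + 4676)*(-(r + (q(1, -1)*7)*3)/(2027 + 1417) + 760) = (-1270 + 4676)*(-(103 - 3*7*3)/(2027 + 1417) + 760) = 3406*(-(103 - 21*3)/3444 + 760) = 3406*(-(103 - 63)/3444 + 760) = 3406*(-40/3444 + 760) = 3406*(-1*10/861 + 760) = 3406*(-10/861 + 760) = 3406*(654350/861) = 2228716100/861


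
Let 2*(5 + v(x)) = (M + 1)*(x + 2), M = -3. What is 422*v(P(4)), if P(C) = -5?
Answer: -844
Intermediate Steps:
v(x) = -7 - x (v(x) = -5 + ((-3 + 1)*(x + 2))/2 = -5 + (-2*(2 + x))/2 = -5 + (-4 - 2*x)/2 = -5 + (-2 - x) = -7 - x)
422*v(P(4)) = 422*(-7 - 1*(-5)) = 422*(-7 + 5) = 422*(-2) = -844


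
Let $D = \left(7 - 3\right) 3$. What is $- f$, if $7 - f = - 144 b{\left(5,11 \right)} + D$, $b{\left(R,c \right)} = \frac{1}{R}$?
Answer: $- \frac{119}{5} \approx -23.8$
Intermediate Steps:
$D = 12$ ($D = 4 \cdot 3 = 12$)
$f = \frac{119}{5}$ ($f = 7 - \left(- \frac{144}{5} + 12\right) = 7 - - \frac{84}{5} = 7 + \frac{84}{5} = \frac{119}{5} \approx 23.8$)
$- f = \left(-1\right) \frac{119}{5} = - \frac{119}{5}$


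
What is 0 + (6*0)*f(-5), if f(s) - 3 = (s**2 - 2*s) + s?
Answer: 0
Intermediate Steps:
f(s) = 3 + s**2 - s (f(s) = 3 + ((s**2 - 2*s) + s) = 3 + (s**2 - s) = 3 + s**2 - s)
0 + (6*0)*f(-5) = 0 + (6*0)*(3 + (-5)**2 - 1*(-5)) = 0 + 0*(3 + 25 + 5) = 0 + 0*33 = 0 + 0 = 0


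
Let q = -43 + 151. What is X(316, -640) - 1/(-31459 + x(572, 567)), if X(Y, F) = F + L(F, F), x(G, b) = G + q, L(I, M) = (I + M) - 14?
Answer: -59526585/30779 ≈ -1934.0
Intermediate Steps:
L(I, M) = -14 + I + M
q = 108
x(G, b) = 108 + G (x(G, b) = G + 108 = 108 + G)
X(Y, F) = -14 + 3*F (X(Y, F) = F + (-14 + F + F) = F + (-14 + 2*F) = -14 + 3*F)
X(316, -640) - 1/(-31459 + x(572, 567)) = (-14 + 3*(-640)) - 1/(-31459 + (108 + 572)) = (-14 - 1920) - 1/(-31459 + 680) = -1934 - 1/(-30779) = -1934 - 1*(-1/30779) = -1934 + 1/30779 = -59526585/30779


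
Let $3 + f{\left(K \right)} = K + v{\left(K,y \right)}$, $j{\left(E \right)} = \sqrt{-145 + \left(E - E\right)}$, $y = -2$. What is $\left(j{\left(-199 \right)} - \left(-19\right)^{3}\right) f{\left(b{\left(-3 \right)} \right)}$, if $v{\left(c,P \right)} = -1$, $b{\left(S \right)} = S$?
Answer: $-48013 - 7 i \sqrt{145} \approx -48013.0 - 84.291 i$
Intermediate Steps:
$j{\left(E \right)} = i \sqrt{145}$ ($j{\left(E \right)} = \sqrt{-145 + 0} = \sqrt{-145} = i \sqrt{145}$)
$f{\left(K \right)} = -4 + K$ ($f{\left(K \right)} = -3 + \left(K - 1\right) = -3 + \left(-1 + K\right) = -4 + K$)
$\left(j{\left(-199 \right)} - \left(-19\right)^{3}\right) f{\left(b{\left(-3 \right)} \right)} = \left(i \sqrt{145} - \left(-19\right)^{3}\right) \left(-4 - 3\right) = \left(i \sqrt{145} - -6859\right) \left(-7\right) = \left(i \sqrt{145} + 6859\right) \left(-7\right) = \left(6859 + i \sqrt{145}\right) \left(-7\right) = -48013 - 7 i \sqrt{145}$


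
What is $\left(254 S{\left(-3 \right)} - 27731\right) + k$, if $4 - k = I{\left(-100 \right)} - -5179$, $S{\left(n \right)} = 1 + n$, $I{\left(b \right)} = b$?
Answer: $-33314$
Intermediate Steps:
$k = -5075$ ($k = 4 - \left(-100 - -5179\right) = 4 - \left(-100 + 5179\right) = 4 - 5079 = -5075$)
$\left(254 S{\left(-3 \right)} - 27731\right) + k = \left(254 \left(1 - 3\right) - 27731\right) - 5075 = \left(254 \left(-2\right) - 27731\right) - 5075 = \left(-508 - 27731\right) - 5075 = -28239 - 5075 = -33314$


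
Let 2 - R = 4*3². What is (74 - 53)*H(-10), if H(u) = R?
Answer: -714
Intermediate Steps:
R = -34 (R = 2 - 4*3² = 2 - 4*9 = 2 - 1*36 = 2 - 36 = -34)
H(u) = -34
(74 - 53)*H(-10) = (74 - 53)*(-34) = 21*(-34) = -714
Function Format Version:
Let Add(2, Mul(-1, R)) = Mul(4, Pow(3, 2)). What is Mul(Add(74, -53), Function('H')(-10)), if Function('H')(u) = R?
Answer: -714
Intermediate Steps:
R = -34 (R = Add(2, Mul(-1, Mul(4, Pow(3, 2)))) = Add(2, Mul(-1, Mul(4, 9))) = Add(2, Mul(-1, 36)) = Add(2, -36) = -34)
Function('H')(u) = -34
Mul(Add(74, -53), Function('H')(-10)) = Mul(Add(74, -53), -34) = Mul(21, -34) = -714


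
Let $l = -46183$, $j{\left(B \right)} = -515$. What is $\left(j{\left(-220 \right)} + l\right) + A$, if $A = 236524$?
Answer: $189826$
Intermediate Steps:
$\left(j{\left(-220 \right)} + l\right) + A = \left(-515 - 46183\right) + 236524 = -46698 + 236524 = 189826$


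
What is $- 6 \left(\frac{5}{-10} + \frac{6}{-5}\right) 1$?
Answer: $\frac{51}{5} \approx 10.2$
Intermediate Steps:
$- 6 \left(\frac{5}{-10} + \frac{6}{-5}\right) 1 = - 6 \left(5 \left(- \frac{1}{10}\right) + 6 \left(- \frac{1}{5}\right)\right) 1 = - 6 \left(- \frac{1}{2} - \frac{6}{5}\right) 1 = \left(-6\right) \left(- \frac{17}{10}\right) 1 = \frac{51}{5} \cdot 1 = \frac{51}{5}$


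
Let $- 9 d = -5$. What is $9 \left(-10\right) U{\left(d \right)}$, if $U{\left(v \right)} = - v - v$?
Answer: $100$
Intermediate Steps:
$d = \frac{5}{9}$ ($d = \left(- \frac{1}{9}\right) \left(-5\right) = \frac{5}{9} \approx 0.55556$)
$U{\left(v \right)} = - 2 v$
$9 \left(-10\right) U{\left(d \right)} = 9 \left(-10\right) \left(\left(-2\right) \frac{5}{9}\right) = \left(-90\right) \left(- \frac{10}{9}\right) = 100$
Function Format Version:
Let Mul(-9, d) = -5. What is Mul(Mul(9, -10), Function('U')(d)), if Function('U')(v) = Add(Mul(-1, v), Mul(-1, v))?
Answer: 100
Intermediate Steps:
d = Rational(5, 9) (d = Mul(Rational(-1, 9), -5) = Rational(5, 9) ≈ 0.55556)
Function('U')(v) = Mul(-2, v)
Mul(Mul(9, -10), Function('U')(d)) = Mul(Mul(9, -10), Mul(-2, Rational(5, 9))) = Mul(-90, Rational(-10, 9)) = 100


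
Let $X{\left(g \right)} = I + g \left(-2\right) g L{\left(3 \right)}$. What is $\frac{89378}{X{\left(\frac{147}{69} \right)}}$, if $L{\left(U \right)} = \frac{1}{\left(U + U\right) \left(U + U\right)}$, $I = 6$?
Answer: $\frac{851057316}{54731} \approx 15550.0$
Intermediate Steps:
$L{\left(U \right)} = \frac{1}{4 U^{2}}$ ($L{\left(U \right)} = \frac{1}{2 U 2 U} = \frac{1}{4 U^{2}}$)
$X{\left(g \right)} = 6 - \frac{g^{2}}{18}$ ($X{\left(g \right)} = 6 + g \left(-2\right) g \frac{1}{4 \cdot 9} = 6 + - 2 g g \frac{1}{4} \cdot \frac{1}{9} = 6 + - 2 g^{2} \cdot \frac{1}{36} = 6 - \frac{g^{2}}{18}$)
$\frac{89378}{X{\left(\frac{147}{69} \right)}} = \frac{89378}{6 - \frac{\left(\frac{147}{69}\right)^{2}}{18}} = \frac{89378}{6 - \frac{\left(147 \cdot \frac{1}{69}\right)^{2}}{18}} = \frac{89378}{6 - \frac{\left(\frac{49}{23}\right)^{2}}{18}} = \frac{89378}{6 - \frac{2401}{9522}} = \frac{89378}{\frac{54731}{9522}} = 89378 \cdot \frac{9522}{54731} = \frac{851057316}{54731}$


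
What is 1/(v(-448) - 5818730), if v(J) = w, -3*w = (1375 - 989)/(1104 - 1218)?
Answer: -171/995002637 ≈ -1.7186e-7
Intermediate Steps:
w = 193/171 (w = -(1375 - 989)/(3*(1104 - 1218)) = -386/(3*(-114)) = -386*(-1)/(3*114) = -1/3*(-193/57) = 193/171 ≈ 1.1287)
v(J) = 193/171
1/(v(-448) - 5818730) = 1/(193/171 - 5818730) = 1/(-995002637/171) = -171/995002637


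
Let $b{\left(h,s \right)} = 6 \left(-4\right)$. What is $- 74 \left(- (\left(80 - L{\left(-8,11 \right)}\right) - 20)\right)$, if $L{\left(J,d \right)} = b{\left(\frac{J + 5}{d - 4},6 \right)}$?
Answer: $6216$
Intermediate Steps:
$b{\left(h,s \right)} = -24$
$L{\left(J,d \right)} = -24$
$- 74 \left(- (\left(80 - L{\left(-8,11 \right)}\right) - 20)\right) = - 74 \left(- (\left(80 - -24\right) - 20)\right) = - 74 \left(- (\left(80 + 24\right) - 20)\right) = - 74 \left(- (104 - 20)\right) = - 74 \left(\left(-1\right) 84\right) = \left(-74\right) \left(-84\right) = 6216$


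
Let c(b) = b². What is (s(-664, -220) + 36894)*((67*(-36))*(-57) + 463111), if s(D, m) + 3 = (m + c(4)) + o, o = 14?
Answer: 22042437095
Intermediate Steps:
s(D, m) = 27 + m (s(D, m) = -3 + ((m + 4²) + 14) = -3 + ((m + 16) + 14) = -3 + ((16 + m) + 14) = -3 + (30 + m) = 27 + m)
(s(-664, -220) + 36894)*((67*(-36))*(-57) + 463111) = ((27 - 220) + 36894)*((67*(-36))*(-57) + 463111) = (-193 + 36894)*(-2412*(-57) + 463111) = 36701*(137484 + 463111) = 36701*600595 = 22042437095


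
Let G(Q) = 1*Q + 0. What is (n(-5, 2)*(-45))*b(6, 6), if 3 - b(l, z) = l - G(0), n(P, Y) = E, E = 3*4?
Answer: 1620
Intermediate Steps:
G(Q) = Q (G(Q) = Q + 0 = Q)
E = 12
n(P, Y) = 12
b(l, z) = 3 - l (b(l, z) = 3 - (l - 1*0) = 3 - (l + 0) = 3 - l)
(n(-5, 2)*(-45))*b(6, 6) = (12*(-45))*(3 - 1*6) = -540*(3 - 6) = -540*(-3) = 1620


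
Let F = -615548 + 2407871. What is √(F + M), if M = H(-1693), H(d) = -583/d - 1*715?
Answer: √5135195625411/1693 ≈ 1338.5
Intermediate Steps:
F = 1792323
H(d) = -715 - 583/d (H(d) = -583/d - 715 = -715 - 583/d)
M = -1209912/1693 (M = -715 - 583/(-1693) = -715 - 583*(-1/1693) = -715 + 583/1693 = -1209912/1693 ≈ -714.66)
√(F + M) = √(1792323 - 1209912/1693) = √(3033192927/1693) = √5135195625411/1693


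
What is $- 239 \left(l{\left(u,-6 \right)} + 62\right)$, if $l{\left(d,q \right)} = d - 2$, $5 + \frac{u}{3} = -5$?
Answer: $-7170$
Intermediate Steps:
$u = -30$ ($u = -15 + 3 \left(-5\right) = -15 - 15 = -30$)
$l{\left(d,q \right)} = -2 + d$
$- 239 \left(l{\left(u,-6 \right)} + 62\right) = - 239 \left(\left(-2 - 30\right) + 62\right) = - 239 \left(-32 + 62\right) = \left(-239\right) 30 = -7170$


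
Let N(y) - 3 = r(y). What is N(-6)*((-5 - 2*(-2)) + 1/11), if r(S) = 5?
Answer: -80/11 ≈ -7.2727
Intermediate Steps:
N(y) = 8 (N(y) = 3 + 5 = 8)
N(-6)*((-5 - 2*(-2)) + 1/11) = 8*((-5 - 2*(-2)) + 1/11) = 8*((-5 + 4) + 1/11) = 8*(-1 + 1/11) = 8*(-10/11) = -80/11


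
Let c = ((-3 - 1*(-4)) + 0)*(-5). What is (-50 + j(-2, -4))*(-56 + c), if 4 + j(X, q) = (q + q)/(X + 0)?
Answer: 3050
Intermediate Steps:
j(X, q) = -4 + 2*q/X (j(X, q) = -4 + (q + q)/(X + 0) = -4 + (2*q)/X = -4 + 2*q/X)
c = -5 (c = ((-3 + 4) + 0)*(-5) = (1 + 0)*(-5) = 1*(-5) = -5)
(-50 + j(-2, -4))*(-56 + c) = (-50 + (-4 + 2*(-4)/(-2)))*(-56 - 5) = (-50 + (-4 + 2*(-4)*(-½)))*(-61) = (-50 + (-4 + 4))*(-61) = (-50 + 0)*(-61) = -50*(-61) = 3050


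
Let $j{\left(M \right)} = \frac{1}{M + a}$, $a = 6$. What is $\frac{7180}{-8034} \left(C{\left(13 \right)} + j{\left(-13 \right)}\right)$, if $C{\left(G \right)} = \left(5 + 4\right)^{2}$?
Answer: $- \frac{2031940}{28119} \approx -72.262$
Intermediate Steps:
$C{\left(G \right)} = 81$ ($C{\left(G \right)} = 9^{2} = 81$)
$j{\left(M \right)} = \frac{1}{6 + M}$ ($j{\left(M \right)} = \frac{1}{M + 6} = \frac{1}{6 + M}$)
$\frac{7180}{-8034} \left(C{\left(13 \right)} + j{\left(-13 \right)}\right) = \frac{7180}{-8034} \left(81 + \frac{1}{6 - 13}\right) = 7180 \left(- \frac{1}{8034}\right) \left(81 + \frac{1}{-7}\right) = - \frac{3590 \left(81 - \frac{1}{7}\right)}{4017} = \left(- \frac{3590}{4017}\right) \frac{566}{7} = - \frac{2031940}{28119}$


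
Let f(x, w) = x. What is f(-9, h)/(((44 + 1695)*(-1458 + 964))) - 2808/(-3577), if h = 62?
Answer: 2412289521/3072879082 ≈ 0.78503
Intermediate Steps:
f(-9, h)/(((44 + 1695)*(-1458 + 964))) - 2808/(-3577) = -9*1/((-1458 + 964)*(44 + 1695)) - 2808/(-3577) = -9/(1739*(-494)) - 2808*(-1/3577) = -9/(-859066) + 2808/3577 = -9*(-1/859066) + 2808/3577 = 9/859066 + 2808/3577 = 2412289521/3072879082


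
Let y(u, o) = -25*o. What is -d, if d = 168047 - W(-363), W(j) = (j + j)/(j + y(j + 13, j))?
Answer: -2016565/12 ≈ -1.6805e+5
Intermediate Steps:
W(j) = -1/12 (W(j) = (j + j)/(j - 25*j) = (2*j)/((-24*j)) = (2*j)*(-1/(24*j)) = -1/12)
d = 2016565/12 (d = 168047 - 1*(-1/12) = 168047 + 1/12 = 2016565/12 ≈ 1.6805e+5)
-d = -1*2016565/12 = -2016565/12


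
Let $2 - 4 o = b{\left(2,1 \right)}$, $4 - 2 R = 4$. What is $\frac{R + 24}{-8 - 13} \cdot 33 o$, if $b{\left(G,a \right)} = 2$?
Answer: $0$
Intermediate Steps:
$R = 0$ ($R = 2 - 2 = 0$)
$o = 0$ ($o = \frac{1}{2} - \frac{1}{2} = 0$)
$\frac{R + 24}{-8 - 13} \cdot 33 o = \frac{0 + 24}{-8 - 13} \cdot 33 \cdot 0 = \frac{24}{-21} \cdot 33 \cdot 0 = 24 \left(- \frac{1}{21}\right) 33 \cdot 0 = \left(- \frac{8}{7}\right) 33 \cdot 0 = \left(- \frac{264}{7}\right) 0 = 0$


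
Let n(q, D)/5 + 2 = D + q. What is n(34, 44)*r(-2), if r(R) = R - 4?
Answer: -2280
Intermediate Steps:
n(q, D) = -10 + 5*D + 5*q (n(q, D) = -10 + 5*(D + q) = -10 + (5*D + 5*q) = -10 + 5*D + 5*q)
r(R) = -4 + R
n(34, 44)*r(-2) = (-10 + 5*44 + 5*34)*(-4 - 2) = (-10 + 220 + 170)*(-6) = 380*(-6) = -2280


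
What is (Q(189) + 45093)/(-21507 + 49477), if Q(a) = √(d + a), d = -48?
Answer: 45093/27970 + √141/27970 ≈ 1.6126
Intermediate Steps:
Q(a) = √(-48 + a)
(Q(189) + 45093)/(-21507 + 49477) = (√(-48 + 189) + 45093)/(-21507 + 49477) = (√141 + 45093)/27970 = (45093 + √141)*(1/27970) = 45093/27970 + √141/27970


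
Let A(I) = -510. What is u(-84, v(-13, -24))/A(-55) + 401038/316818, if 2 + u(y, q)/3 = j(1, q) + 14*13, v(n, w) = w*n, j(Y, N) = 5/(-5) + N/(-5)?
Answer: 78088703/134647650 ≈ 0.57995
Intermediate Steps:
j(Y, N) = -1 - N/5 (j(Y, N) = 5*(-1/5) + N*(-1/5) = -1 - N/5)
v(n, w) = n*w
u(y, q) = 537 - 3*q/5 (u(y, q) = -6 + 3*((-1 - q/5) + 14*13) = -6 + 3*((-1 - q/5) + 182) = -6 + 3*(181 - q/5) = -6 + (543 - 3*q/5) = 537 - 3*q/5)
u(-84, v(-13, -24))/A(-55) + 401038/316818 = (537 - (-39)*(-24)/5)/(-510) + 401038/316818 = (537 - 3/5*312)*(-1/510) + 401038*(1/316818) = (537 - 936/5)*(-1/510) + 200519/158409 = (1749/5)*(-1/510) + 200519/158409 = -583/850 + 200519/158409 = 78088703/134647650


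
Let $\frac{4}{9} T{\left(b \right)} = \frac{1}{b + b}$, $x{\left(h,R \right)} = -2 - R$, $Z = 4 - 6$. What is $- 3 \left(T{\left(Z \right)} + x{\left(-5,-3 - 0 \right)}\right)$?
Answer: $- \frac{21}{16} \approx -1.3125$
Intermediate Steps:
$Z = -2$ ($Z = 4 - 6 = -2$)
$T{\left(b \right)} = \frac{9}{8 b}$ ($T{\left(b \right)} = \frac{9}{4 \left(b + b\right)} = \frac{9}{4 \cdot 2 b} = \frac{9 \frac{1}{2 b}}{4} = \frac{9}{8 b}$)
$- 3 \left(T{\left(Z \right)} + x{\left(-5,-3 - 0 \right)}\right) = - 3 \left(\frac{9}{8 \left(-2\right)} - \left(-1 + 0\right)\right) = - 3 \left(\frac{9}{8} \left(- \frac{1}{2}\right) - -1\right) = - 3 \left(- \frac{9}{16} - -1\right) = - 3 \left(- \frac{9}{16} + \left(-2 + 3\right)\right) = - 3 \left(- \frac{9}{16} + 1\right) = \left(-3\right) \frac{7}{16} = - \frac{21}{16}$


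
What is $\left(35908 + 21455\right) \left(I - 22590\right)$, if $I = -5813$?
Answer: $-1629281289$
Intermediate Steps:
$\left(35908 + 21455\right) \left(I - 22590\right) = \left(35908 + 21455\right) \left(-5813 - 22590\right) = 57363 \left(-28403\right) = -1629281289$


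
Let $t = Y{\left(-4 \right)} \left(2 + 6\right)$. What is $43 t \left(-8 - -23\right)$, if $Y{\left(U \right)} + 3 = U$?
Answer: $-36120$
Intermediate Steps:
$Y{\left(U \right)} = -3 + U$
$t = -56$ ($t = \left(-3 - 4\right) \left(2 + 6\right) = \left(-7\right) 8 = -56$)
$43 t \left(-8 - -23\right) = 43 \left(-56\right) \left(-8 - -23\right) = - 2408 \left(-8 + 23\right) = \left(-2408\right) 15 = -36120$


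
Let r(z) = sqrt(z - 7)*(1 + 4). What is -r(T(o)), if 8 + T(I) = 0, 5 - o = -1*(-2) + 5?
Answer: -5*I*sqrt(15) ≈ -19.365*I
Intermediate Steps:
o = -2 (o = 5 - (-1*(-2) + 5) = 5 - (2 + 5) = 5 - 1*7 = 5 - 7 = -2)
T(I) = -8 (T(I) = -8 + 0 = -8)
r(z) = 5*sqrt(-7 + z) (r(z) = sqrt(-7 + z)*5 = 5*sqrt(-7 + z))
-r(T(o)) = -5*sqrt(-7 - 8) = -5*sqrt(-15) = -5*I*sqrt(15)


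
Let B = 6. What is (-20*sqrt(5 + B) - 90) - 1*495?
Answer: -585 - 20*sqrt(11) ≈ -651.33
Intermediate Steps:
(-20*sqrt(5 + B) - 90) - 1*495 = (-20*sqrt(5 + 6) - 90) - 1*495 = (-20*sqrt(11) - 90) - 495 = (-90 - 20*sqrt(11)) - 495 = -585 - 20*sqrt(11)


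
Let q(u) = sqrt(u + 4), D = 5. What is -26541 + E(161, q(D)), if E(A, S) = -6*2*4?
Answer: -26589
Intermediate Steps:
q(u) = sqrt(4 + u)
E(A, S) = -48 (E(A, S) = -12*4 = -48)
-26541 + E(161, q(D)) = -26541 - 48 = -26589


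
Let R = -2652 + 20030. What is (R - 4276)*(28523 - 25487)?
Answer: 39777672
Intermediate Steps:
R = 17378
(R - 4276)*(28523 - 25487) = (17378 - 4276)*(28523 - 25487) = 13102*3036 = 39777672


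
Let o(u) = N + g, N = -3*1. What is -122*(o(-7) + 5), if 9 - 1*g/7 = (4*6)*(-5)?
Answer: -110410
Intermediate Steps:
N = -3
g = 903 (g = 63 - 7*4*6*(-5) = 63 - 168*(-5) = 63 - 7*(-120) = 63 + 840 = 903)
o(u) = 900 (o(u) = -3 + 903 = 900)
-122*(o(-7) + 5) = -122*(900 + 5) = -122*905 = -110410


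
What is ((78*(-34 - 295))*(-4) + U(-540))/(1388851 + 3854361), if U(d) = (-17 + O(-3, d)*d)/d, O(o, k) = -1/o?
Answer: 55430117/2831334480 ≈ 0.019577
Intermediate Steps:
U(d) = (-17 + d/3)/d (U(d) = (-17 + (-1/(-3))*d)/d = (-17 + (-1*(-⅓))*d)/d = (-17 + d/3)/d)
((78*(-34 - 295))*(-4) + U(-540))/(1388851 + 3854361) = ((78*(-34 - 295))*(-4) + (⅓)*(-51 - 540)/(-540))/(1388851 + 3854361) = ((78*(-329))*(-4) + (⅓)*(-1/540)*(-591))/5243212 = (-25662*(-4) + 197/540)*(1/5243212) = (102648 + 197/540)*(1/5243212) = (55430117/540)*(1/5243212) = 55430117/2831334480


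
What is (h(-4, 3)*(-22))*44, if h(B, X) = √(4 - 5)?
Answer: -968*I ≈ -968.0*I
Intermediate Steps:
h(B, X) = I (h(B, X) = √(-1) = I)
(h(-4, 3)*(-22))*44 = (I*(-22))*44 = -22*I*44 = -968*I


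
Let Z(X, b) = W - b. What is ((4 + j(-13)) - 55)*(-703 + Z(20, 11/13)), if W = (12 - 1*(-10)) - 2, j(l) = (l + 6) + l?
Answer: 631190/13 ≈ 48553.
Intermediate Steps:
j(l) = 6 + 2*l (j(l) = (6 + l) + l = 6 + 2*l)
W = 20 (W = (12 + 10) - 2 = 22 - 2 = 20)
Z(X, b) = 20 - b
((4 + j(-13)) - 55)*(-703 + Z(20, 11/13)) = ((4 + (6 + 2*(-13))) - 55)*(-703 + (20 - 11/13)) = ((4 + (6 - 26)) - 55)*(-703 + (20 - 11/13)) = ((4 - 20) - 55)*(-703 + (20 - 1*11/13)) = (-16 - 55)*(-703 + (20 - 11/13)) = -71*(-703 + 249/13) = -71*(-8890/13) = 631190/13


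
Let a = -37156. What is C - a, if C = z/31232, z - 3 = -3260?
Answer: 1160452935/31232 ≈ 37156.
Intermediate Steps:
z = -3257 (z = 3 - 3260 = -3257)
C = -3257/31232 ≈ -0.10428
C - a = -3257/31232 - 1*(-37156) = -3257/31232 + 37156 = 1160452935/31232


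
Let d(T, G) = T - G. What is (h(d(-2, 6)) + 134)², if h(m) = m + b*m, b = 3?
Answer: 10404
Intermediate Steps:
h(m) = 4*m (h(m) = m + 3*m = 4*m)
(h(d(-2, 6)) + 134)² = (4*(-2 - 1*6) + 134)² = (4*(-2 - 6) + 134)² = (4*(-8) + 134)² = (-32 + 134)² = 102² = 10404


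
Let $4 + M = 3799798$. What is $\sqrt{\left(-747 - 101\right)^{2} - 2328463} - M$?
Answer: $-3799794 + i \sqrt{1609359} \approx -3.7998 \cdot 10^{6} + 1268.6 i$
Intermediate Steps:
$M = 3799794$ ($M = -4 + 3799798 = 3799794$)
$\sqrt{\left(-747 - 101\right)^{2} - 2328463} - M = \sqrt{\left(-747 - 101\right)^{2} - 2328463} - 3799794 = \sqrt{\left(-848\right)^{2} - 2328463} - 3799794 = \sqrt{719104 - 2328463} - 3799794 = \sqrt{-1609359} - 3799794 = i \sqrt{1609359} - 3799794 = -3799794 + i \sqrt{1609359}$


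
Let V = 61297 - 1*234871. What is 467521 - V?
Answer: 641095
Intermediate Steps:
V = -173574 (V = 61297 - 234871 = -173574)
467521 - V = 467521 - 1*(-173574) = 467521 + 173574 = 641095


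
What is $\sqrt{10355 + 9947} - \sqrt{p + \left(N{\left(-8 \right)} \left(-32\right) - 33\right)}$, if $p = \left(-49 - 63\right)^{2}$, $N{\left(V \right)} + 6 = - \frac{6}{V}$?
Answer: $\sqrt{20302} - \sqrt{12679} \approx 29.884$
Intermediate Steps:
$N{\left(V \right)} = -6 - \frac{6}{V}$
$p = 12544$ ($p = \left(-112\right)^{2} = 12544$)
$\sqrt{10355 + 9947} - \sqrt{p + \left(N{\left(-8 \right)} \left(-32\right) - 33\right)} = \sqrt{10355 + 9947} - \sqrt{12544 - \left(33 - \left(-6 - \frac{6}{-8}\right) \left(-32\right)\right)} = \sqrt{20302} - \sqrt{12544 - \left(33 - \left(-6 - - \frac{3}{4}\right) \left(-32\right)\right)} = \sqrt{20302} - \sqrt{12544 - \left(33 - \left(-6 + \frac{3}{4}\right) \left(-32\right)\right)} = \sqrt{20302} - \sqrt{12544 - -135} = \sqrt{20302} - \sqrt{12544 + \left(168 - 33\right)} = \sqrt{20302} - \sqrt{12544 + 135} = \sqrt{20302} - \sqrt{12679}$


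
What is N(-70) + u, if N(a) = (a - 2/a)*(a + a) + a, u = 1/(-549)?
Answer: 5339573/549 ≈ 9726.0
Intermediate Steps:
u = -1/549 ≈ -0.0018215
N(a) = a + 2*a*(a - 2/a) (N(a) = (a - 2/a)*(2*a) + a = 2*a*(a - 2/a) + a = a + 2*a*(a - 2/a))
N(-70) + u = (-4 - 70 + 2*(-70)**2) - 1/549 = (-4 - 70 + 2*4900) - 1/549 = (-4 - 70 + 9800) - 1/549 = 9726 - 1/549 = 5339573/549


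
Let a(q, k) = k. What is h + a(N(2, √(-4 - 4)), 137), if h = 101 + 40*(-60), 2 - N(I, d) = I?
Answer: -2162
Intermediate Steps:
N(I, d) = 2 - I
h = -2299 (h = 101 - 2400 = -2299)
h + a(N(2, √(-4 - 4)), 137) = -2299 + 137 = -2162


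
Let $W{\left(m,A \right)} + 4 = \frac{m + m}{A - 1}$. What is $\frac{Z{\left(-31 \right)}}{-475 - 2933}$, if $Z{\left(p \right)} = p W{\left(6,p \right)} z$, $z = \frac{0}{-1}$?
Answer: $0$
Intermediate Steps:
$z = 0$ ($z = 0 \left(-1\right) = 0$)
$W{\left(m,A \right)} = -4 + \frac{2 m}{-1 + A}$ ($W{\left(m,A \right)} = -4 + \frac{m + m}{A - 1} = -4 + \frac{2 m}{-1 + A}$)
$Z{\left(p \right)} = 0$ ($Z{\left(p \right)} = p \frac{2 \left(2 + 6 - 2 p\right)}{-1 + p} 0 = p \frac{2 \left(8 - 2 p\right)}{-1 + p} 0 = \frac{2 p \left(8 - 2 p\right)}{-1 + p} 0 = 0$)
$\frac{Z{\left(-31 \right)}}{-475 - 2933} = \frac{0}{-475 - 2933} = \frac{0}{-3408} = 0 \left(- \frac{1}{3408}\right) = 0$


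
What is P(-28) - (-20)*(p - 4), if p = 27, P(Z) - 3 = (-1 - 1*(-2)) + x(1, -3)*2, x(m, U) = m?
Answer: 466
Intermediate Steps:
P(Z) = 6 (P(Z) = 3 + ((-1 - 1*(-2)) + 1*2) = 3 + ((-1 + 2) + 2) = 3 + (1 + 2) = 3 + 3 = 6)
P(-28) - (-20)*(p - 4) = 6 - (-20)*(27 - 4) = 6 - (-20)*23 = 6 - 1*(-460) = 6 + 460 = 466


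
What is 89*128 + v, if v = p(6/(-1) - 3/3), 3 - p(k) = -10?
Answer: 11405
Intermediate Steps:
p(k) = 13 (p(k) = 3 - 1*(-10) = 3 + 10 = 13)
v = 13
89*128 + v = 89*128 + 13 = 11392 + 13 = 11405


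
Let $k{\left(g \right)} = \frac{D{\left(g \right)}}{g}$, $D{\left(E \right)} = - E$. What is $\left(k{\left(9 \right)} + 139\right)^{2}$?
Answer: $19044$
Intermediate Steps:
$k{\left(g \right)} = -1$ ($k{\left(g \right)} = \frac{\left(-1\right) g}{g} = -1$)
$\left(k{\left(9 \right)} + 139\right)^{2} = \left(-1 + 139\right)^{2} = 138^{2} = 19044$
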